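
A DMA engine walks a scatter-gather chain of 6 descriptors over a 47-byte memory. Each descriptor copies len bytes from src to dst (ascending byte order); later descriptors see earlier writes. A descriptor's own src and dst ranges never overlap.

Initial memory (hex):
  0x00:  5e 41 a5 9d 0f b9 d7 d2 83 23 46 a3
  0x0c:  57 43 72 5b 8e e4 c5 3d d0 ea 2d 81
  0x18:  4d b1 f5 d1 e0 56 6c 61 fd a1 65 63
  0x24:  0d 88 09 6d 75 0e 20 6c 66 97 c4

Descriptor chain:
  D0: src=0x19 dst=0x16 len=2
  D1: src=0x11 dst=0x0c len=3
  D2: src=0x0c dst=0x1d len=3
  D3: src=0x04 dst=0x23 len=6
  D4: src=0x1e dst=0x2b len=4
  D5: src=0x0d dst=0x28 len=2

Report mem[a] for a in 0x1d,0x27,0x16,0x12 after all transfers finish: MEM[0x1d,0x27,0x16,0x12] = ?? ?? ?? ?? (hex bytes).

MEM[0x1d,0x27,0x16,0x12] = e4 83 b1 c5

#0 dst[0x16+2] := {0xb1,0xf5}
#1 dst[0x0c+3] := {0xe4,0xc5,0x3d}
#2 dst[0x1d+3] := {0xe4,0xc5,0x3d}
#3 dst[0x23+6] := {0x0f,0xb9,0xd7,0xd2,0x83,0x23}
#4 dst[0x2b+4] := {0xc5,0x3d,0xfd,0xa1}
#5 dst[0x28+2] := {0xc5,0x3d}
query mem[0x1d]=0xe4, mem[0x27]=0x83, mem[0x16]=0xb1, mem[0x12]=0xc5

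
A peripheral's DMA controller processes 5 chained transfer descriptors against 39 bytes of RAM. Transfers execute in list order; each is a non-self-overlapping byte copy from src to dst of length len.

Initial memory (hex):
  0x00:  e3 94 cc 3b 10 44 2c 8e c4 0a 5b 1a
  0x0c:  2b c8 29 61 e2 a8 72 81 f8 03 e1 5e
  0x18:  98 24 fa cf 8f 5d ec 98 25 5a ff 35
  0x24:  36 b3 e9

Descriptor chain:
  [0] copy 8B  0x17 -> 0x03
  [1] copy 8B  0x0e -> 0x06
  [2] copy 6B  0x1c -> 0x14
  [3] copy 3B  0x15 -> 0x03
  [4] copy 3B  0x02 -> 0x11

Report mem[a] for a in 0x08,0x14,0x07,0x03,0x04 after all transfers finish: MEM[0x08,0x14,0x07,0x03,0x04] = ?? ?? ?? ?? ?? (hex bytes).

#0 dst[0x03+8] := {0x5e,0x98,0x24,0xfa,0xcf,0x8f,0x5d,0xec}
#1 dst[0x06+8] := {0x29,0x61,0xe2,0xa8,0x72,0x81,0xf8,0x03}
#2 dst[0x14+6] := {0x8f,0x5d,0xec,0x98,0x25,0x5a}
#3 dst[0x03+3] := {0x5d,0xec,0x98}
#4 dst[0x11+3] := {0xcc,0x5d,0xec}
query mem[0x08]=0xe2, mem[0x14]=0x8f, mem[0x07]=0x61, mem[0x03]=0x5d, mem[0x04]=0xec

MEM[0x08,0x14,0x07,0x03,0x04] = e2 8f 61 5d ec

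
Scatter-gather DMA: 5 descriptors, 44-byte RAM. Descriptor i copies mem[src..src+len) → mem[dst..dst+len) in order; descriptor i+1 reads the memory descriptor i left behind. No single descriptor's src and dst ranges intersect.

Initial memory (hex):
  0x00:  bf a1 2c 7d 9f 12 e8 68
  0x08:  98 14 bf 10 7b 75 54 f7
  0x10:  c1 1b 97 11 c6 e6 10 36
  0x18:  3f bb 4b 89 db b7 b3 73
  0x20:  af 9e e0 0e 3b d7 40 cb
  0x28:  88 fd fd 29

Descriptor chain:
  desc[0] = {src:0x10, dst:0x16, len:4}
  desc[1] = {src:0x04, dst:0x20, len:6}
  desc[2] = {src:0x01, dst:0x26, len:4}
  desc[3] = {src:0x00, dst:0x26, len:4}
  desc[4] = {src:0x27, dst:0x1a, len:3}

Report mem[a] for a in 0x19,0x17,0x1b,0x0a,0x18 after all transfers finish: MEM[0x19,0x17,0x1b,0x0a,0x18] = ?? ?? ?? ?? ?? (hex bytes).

MEM[0x19,0x17,0x1b,0x0a,0x18] = 11 1b 2c bf 97

  after D0: wrote 4B at 0x16 = c11b9711
  after D1: wrote 6B at 0x20 = 9f12e8689814
  after D2: wrote 4B at 0x26 = a12c7d9f
  after D3: wrote 4B at 0x26 = bfa12c7d
  after D4: wrote 3B at 0x1a = a12c7d
query mem[0x19]=0x11, mem[0x17]=0x1b, mem[0x1b]=0x2c, mem[0x0a]=0xbf, mem[0x18]=0x97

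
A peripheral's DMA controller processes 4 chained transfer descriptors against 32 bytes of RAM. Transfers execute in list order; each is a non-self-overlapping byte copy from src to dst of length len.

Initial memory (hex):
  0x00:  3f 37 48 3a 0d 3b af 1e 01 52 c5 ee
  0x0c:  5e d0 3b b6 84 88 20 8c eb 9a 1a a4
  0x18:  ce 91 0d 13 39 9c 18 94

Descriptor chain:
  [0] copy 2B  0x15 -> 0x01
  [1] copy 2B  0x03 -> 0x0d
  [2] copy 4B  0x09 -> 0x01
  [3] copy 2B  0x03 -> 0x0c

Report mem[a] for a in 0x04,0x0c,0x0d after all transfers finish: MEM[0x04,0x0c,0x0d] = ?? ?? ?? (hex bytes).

D0: mem[0x01..0x02] <- [9a 1a]
D1: mem[0x0d..0x0e] <- [3a 0d]
D2: mem[0x01..0x04] <- [52 c5 ee 5e]
D3: mem[0x0c..0x0d] <- [ee 5e]
query mem[0x04]=0x5e, mem[0x0c]=0xee, mem[0x0d]=0x5e

MEM[0x04,0x0c,0x0d] = 5e ee 5e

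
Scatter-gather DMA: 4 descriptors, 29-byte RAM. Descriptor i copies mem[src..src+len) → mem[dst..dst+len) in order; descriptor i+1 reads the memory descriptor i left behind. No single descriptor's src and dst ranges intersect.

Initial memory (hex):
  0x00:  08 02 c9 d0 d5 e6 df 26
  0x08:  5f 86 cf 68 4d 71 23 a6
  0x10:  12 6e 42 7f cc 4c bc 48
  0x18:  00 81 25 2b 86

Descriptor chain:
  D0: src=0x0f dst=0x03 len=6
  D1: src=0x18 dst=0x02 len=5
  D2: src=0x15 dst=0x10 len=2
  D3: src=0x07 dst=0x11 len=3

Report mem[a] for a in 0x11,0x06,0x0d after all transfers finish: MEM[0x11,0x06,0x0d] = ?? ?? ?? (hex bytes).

MEM[0x11,0x06,0x0d] = 7f 86 71

#0 dst[0x03+6] := {0xa6,0x12,0x6e,0x42,0x7f,0xcc}
#1 dst[0x02+5] := {0x00,0x81,0x25,0x2b,0x86}
#2 dst[0x10+2] := {0x4c,0xbc}
#3 dst[0x11+3] := {0x7f,0xcc,0x86}
query mem[0x11]=0x7f, mem[0x06]=0x86, mem[0x0d]=0x71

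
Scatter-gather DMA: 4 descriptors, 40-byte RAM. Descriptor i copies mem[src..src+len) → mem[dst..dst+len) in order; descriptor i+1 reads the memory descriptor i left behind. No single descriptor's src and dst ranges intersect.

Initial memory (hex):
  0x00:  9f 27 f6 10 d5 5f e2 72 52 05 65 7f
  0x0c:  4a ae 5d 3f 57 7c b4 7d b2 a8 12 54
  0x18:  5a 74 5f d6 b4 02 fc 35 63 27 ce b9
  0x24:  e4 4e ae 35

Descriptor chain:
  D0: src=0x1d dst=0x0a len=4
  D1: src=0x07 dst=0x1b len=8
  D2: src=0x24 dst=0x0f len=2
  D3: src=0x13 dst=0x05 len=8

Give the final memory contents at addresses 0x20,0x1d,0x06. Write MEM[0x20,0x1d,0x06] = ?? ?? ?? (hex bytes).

MEM[0x20,0x1d,0x06] = 35 05 b2

D0: mem[0x0a..0x0d] <- [02 fc 35 63]
D1: mem[0x1b..0x22] <- [72 52 05 02 fc 35 63 5d]
D2: mem[0x0f..0x10] <- [e4 4e]
D3: mem[0x05..0x0c] <- [7d b2 a8 12 54 5a 74 5f]
query mem[0x20]=0x35, mem[0x1d]=0x05, mem[0x06]=0xb2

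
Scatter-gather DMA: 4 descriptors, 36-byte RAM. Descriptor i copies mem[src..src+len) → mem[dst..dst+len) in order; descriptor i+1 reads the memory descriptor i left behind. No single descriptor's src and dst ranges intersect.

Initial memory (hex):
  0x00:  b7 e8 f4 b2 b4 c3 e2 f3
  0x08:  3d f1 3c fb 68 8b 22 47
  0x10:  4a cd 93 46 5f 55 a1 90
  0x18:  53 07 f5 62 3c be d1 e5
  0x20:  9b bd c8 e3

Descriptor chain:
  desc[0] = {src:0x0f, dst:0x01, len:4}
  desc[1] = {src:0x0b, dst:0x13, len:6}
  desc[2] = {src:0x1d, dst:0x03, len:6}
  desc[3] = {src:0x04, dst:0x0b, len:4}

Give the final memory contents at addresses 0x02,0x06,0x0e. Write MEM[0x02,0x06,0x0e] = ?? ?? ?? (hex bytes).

D0: mem[0x01..0x04] <- [47 4a cd 93]
D1: mem[0x13..0x18] <- [fb 68 8b 22 47 4a]
D2: mem[0x03..0x08] <- [be d1 e5 9b bd c8]
D3: mem[0x0b..0x0e] <- [d1 e5 9b bd]
query mem[0x02]=0x4a, mem[0x06]=0x9b, mem[0x0e]=0xbd

MEM[0x02,0x06,0x0e] = 4a 9b bd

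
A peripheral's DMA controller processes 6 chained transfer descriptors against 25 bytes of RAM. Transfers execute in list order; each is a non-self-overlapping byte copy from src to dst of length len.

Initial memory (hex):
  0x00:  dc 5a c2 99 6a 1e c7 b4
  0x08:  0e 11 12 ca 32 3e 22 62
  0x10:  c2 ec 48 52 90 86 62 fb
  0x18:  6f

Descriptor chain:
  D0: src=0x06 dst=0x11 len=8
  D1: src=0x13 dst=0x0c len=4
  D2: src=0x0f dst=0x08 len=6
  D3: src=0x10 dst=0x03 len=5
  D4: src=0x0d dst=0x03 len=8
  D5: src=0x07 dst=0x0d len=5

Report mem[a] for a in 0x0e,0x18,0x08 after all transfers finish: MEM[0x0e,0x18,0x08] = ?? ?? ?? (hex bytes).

#0 dst[0x11+8] := {0xc7,0xb4,0x0e,0x11,0x12,0xca,0x32,0x3e}
#1 dst[0x0c+4] := {0x0e,0x11,0x12,0xca}
#2 dst[0x08+6] := {0xca,0xc2,0xc7,0xb4,0x0e,0x11}
#3 dst[0x03+5] := {0xc2,0xc7,0xb4,0x0e,0x11}
#4 dst[0x03+8] := {0x11,0x12,0xca,0xc2,0xc7,0xb4,0x0e,0x11}
#5 dst[0x0d+5] := {0xc7,0xb4,0x0e,0x11,0xb4}
query mem[0x0e]=0xb4, mem[0x18]=0x3e, mem[0x08]=0xb4

MEM[0x0e,0x18,0x08] = b4 3e b4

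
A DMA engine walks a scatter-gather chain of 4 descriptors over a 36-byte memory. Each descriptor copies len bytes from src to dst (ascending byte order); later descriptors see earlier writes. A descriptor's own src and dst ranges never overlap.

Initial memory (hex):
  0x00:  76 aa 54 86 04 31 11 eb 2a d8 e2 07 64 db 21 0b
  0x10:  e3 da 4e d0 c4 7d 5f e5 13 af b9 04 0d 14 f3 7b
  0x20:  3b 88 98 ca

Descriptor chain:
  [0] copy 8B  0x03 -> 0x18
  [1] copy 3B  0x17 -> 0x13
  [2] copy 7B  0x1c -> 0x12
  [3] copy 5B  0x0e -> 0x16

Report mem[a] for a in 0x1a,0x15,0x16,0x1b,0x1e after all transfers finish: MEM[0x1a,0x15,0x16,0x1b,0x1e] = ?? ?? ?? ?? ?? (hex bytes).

MEM[0x1a,0x15,0x16,0x1b,0x1e] = eb e2 21 11 d8

D0: mem[0x18..0x1f] <- [86 04 31 11 eb 2a d8 e2]
D1: mem[0x13..0x15] <- [e5 86 04]
D2: mem[0x12..0x18] <- [eb 2a d8 e2 3b 88 98]
D3: mem[0x16..0x1a] <- [21 0b e3 da eb]
query mem[0x1a]=0xeb, mem[0x15]=0xe2, mem[0x16]=0x21, mem[0x1b]=0x11, mem[0x1e]=0xd8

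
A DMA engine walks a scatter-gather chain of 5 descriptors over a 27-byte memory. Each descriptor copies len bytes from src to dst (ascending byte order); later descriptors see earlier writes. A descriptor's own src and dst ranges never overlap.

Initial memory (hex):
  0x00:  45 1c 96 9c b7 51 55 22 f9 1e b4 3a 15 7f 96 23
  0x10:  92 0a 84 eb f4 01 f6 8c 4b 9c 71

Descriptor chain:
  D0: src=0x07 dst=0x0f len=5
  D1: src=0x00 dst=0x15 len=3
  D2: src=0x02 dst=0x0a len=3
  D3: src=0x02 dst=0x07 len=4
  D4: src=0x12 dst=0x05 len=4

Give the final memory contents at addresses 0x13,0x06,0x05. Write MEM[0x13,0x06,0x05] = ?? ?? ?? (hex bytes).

MEM[0x13,0x06,0x05] = 3a 3a b4

  after D0: wrote 5B at 0x0f = 22f91eb43a
  after D1: wrote 3B at 0x15 = 451c96
  after D2: wrote 3B at 0x0a = 969cb7
  after D3: wrote 4B at 0x07 = 969cb751
  after D4: wrote 4B at 0x05 = b43af445
query mem[0x13]=0x3a, mem[0x06]=0x3a, mem[0x05]=0xb4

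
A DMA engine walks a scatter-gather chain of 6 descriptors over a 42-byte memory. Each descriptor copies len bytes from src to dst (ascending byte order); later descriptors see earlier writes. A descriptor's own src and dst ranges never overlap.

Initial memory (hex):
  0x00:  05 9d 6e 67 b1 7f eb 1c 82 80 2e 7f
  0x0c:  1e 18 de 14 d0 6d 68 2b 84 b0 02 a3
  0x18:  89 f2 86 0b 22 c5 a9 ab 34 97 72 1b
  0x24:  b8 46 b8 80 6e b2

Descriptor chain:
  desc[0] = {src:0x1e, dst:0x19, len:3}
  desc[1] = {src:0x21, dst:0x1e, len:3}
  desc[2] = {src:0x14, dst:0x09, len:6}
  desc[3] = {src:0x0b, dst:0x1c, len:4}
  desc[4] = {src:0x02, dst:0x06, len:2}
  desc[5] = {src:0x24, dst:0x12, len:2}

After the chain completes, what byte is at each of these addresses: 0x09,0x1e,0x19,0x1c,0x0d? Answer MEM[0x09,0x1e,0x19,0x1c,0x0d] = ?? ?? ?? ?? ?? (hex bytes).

#0 dst[0x19+3] := {0xa9,0xab,0x34}
#1 dst[0x1e+3] := {0x97,0x72,0x1b}
#2 dst[0x09+6] := {0x84,0xb0,0x02,0xa3,0x89,0xa9}
#3 dst[0x1c+4] := {0x02,0xa3,0x89,0xa9}
#4 dst[0x06+2] := {0x6e,0x67}
#5 dst[0x12+2] := {0xb8,0x46}
query mem[0x09]=0x84, mem[0x1e]=0x89, mem[0x19]=0xa9, mem[0x1c]=0x02, mem[0x0d]=0x89

MEM[0x09,0x1e,0x19,0x1c,0x0d] = 84 89 a9 02 89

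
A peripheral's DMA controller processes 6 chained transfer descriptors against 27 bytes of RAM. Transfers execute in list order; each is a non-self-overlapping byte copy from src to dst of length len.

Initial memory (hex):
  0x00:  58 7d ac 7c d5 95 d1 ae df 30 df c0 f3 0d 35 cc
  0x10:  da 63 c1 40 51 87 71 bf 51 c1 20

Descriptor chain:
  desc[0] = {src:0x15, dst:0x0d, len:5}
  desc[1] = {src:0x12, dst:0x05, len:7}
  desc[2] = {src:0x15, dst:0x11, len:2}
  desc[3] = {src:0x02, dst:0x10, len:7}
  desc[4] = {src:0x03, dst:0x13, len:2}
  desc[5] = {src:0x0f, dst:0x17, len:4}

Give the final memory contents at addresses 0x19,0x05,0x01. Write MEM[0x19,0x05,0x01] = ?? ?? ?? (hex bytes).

MEM[0x19,0x05,0x01] = 7c c1 7d

#0 dst[0x0d+5] := {0x87,0x71,0xbf,0x51,0xc1}
#1 dst[0x05+7] := {0xc1,0x40,0x51,0x87,0x71,0xbf,0x51}
#2 dst[0x11+2] := {0x87,0x71}
#3 dst[0x10+7] := {0xac,0x7c,0xd5,0xc1,0x40,0x51,0x87}
#4 dst[0x13+2] := {0x7c,0xd5}
#5 dst[0x17+4] := {0xbf,0xac,0x7c,0xd5}
query mem[0x19]=0x7c, mem[0x05]=0xc1, mem[0x01]=0x7d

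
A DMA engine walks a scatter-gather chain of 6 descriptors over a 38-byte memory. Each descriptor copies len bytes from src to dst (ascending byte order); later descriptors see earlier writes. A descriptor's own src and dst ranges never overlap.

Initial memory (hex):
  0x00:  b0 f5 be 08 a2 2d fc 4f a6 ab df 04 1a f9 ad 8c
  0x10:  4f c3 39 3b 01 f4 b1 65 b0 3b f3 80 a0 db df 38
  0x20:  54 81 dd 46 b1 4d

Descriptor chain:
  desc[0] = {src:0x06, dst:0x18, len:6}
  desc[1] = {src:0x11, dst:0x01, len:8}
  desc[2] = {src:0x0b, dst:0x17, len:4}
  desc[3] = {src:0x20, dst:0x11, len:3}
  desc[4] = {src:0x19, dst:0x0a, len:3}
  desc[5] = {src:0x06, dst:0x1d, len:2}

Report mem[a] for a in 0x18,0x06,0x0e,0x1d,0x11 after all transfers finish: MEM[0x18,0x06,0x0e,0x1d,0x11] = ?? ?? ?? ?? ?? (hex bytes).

[0] 0x06->0x18 len=6 : fc 4f a6 ab df 04
[1] 0x11->0x01 len=8 : c3 39 3b 01 f4 b1 65 fc
[2] 0x0b->0x17 len=4 : 04 1a f9 ad
[3] 0x20->0x11 len=3 : 54 81 dd
[4] 0x19->0x0a len=3 : f9 ad ab
[5] 0x06->0x1d len=2 : b1 65
query mem[0x18]=0x1a, mem[0x06]=0xb1, mem[0x0e]=0xad, mem[0x1d]=0xb1, mem[0x11]=0x54

MEM[0x18,0x06,0x0e,0x1d,0x11] = 1a b1 ad b1 54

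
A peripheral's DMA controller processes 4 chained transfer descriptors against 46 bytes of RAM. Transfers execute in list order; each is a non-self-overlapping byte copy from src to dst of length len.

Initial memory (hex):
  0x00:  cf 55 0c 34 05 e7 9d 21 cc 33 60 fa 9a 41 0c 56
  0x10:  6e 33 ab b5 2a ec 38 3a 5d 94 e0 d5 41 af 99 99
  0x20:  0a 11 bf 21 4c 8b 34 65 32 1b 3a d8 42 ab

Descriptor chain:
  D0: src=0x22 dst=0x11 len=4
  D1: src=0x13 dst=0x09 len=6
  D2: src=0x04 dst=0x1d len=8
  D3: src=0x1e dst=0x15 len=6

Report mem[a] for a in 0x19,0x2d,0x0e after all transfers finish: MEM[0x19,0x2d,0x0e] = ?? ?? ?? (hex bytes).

  after D0: wrote 4B at 0x11 = bf214c8b
  after D1: wrote 6B at 0x09 = 4c8bec383a5d
  after D2: wrote 8B at 0x1d = 05e79d21cc4c8bec
  after D3: wrote 6B at 0x15 = e79d21cc4c8b
query mem[0x19]=0x4c, mem[0x2d]=0xab, mem[0x0e]=0x5d

MEM[0x19,0x2d,0x0e] = 4c ab 5d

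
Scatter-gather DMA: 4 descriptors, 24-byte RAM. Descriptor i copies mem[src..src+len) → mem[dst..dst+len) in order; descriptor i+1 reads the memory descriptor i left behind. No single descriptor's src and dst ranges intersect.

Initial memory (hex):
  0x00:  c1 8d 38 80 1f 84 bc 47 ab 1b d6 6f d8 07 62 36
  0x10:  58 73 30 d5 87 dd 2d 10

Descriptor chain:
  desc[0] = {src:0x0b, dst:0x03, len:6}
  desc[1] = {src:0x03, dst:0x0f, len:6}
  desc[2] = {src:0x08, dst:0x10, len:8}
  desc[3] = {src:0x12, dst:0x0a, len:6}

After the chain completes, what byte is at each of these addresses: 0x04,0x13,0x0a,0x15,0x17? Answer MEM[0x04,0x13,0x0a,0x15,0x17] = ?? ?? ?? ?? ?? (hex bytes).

MEM[0x04,0x13,0x0a,0x15,0x17] = d8 6f d6 07 6f

D0: mem[0x03..0x08] <- [6f d8 07 62 36 58]
D1: mem[0x0f..0x14] <- [6f d8 07 62 36 58]
D2: mem[0x10..0x17] <- [58 1b d6 6f d8 07 62 6f]
D3: mem[0x0a..0x0f] <- [d6 6f d8 07 62 6f]
query mem[0x04]=0xd8, mem[0x13]=0x6f, mem[0x0a]=0xd6, mem[0x15]=0x07, mem[0x17]=0x6f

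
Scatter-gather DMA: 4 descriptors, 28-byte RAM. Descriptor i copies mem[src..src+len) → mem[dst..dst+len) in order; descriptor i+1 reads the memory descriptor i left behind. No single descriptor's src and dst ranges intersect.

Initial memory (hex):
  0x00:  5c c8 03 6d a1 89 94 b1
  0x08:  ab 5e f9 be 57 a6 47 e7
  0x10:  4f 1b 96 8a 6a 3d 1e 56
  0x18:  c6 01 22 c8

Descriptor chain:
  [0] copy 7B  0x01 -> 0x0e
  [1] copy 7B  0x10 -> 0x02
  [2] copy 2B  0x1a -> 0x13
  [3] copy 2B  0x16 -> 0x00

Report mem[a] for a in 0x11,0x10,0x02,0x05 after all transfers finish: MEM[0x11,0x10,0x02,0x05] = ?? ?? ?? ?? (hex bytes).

MEM[0x11,0x10,0x02,0x05] = a1 6d 6d 94

D0: mem[0x0e..0x14] <- [c8 03 6d a1 89 94 b1]
D1: mem[0x02..0x08] <- [6d a1 89 94 b1 3d 1e]
D2: mem[0x13..0x14] <- [22 c8]
D3: mem[0x00..0x01] <- [1e 56]
query mem[0x11]=0xa1, mem[0x10]=0x6d, mem[0x02]=0x6d, mem[0x05]=0x94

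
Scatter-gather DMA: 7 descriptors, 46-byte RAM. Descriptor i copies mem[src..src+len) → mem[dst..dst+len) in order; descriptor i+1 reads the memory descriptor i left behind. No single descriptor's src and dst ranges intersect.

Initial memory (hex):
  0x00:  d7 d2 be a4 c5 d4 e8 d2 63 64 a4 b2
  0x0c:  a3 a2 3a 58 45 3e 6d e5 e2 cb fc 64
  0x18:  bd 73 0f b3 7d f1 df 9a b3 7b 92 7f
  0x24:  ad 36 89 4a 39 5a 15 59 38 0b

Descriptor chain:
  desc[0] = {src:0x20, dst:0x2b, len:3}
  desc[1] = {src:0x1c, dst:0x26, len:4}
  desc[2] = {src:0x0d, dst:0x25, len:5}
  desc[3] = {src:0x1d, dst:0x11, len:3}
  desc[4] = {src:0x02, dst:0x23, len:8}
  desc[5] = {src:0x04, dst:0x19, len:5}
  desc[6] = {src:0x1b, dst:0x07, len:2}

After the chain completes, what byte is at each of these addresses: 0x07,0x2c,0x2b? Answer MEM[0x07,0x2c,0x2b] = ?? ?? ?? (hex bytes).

MEM[0x07,0x2c,0x2b] = e8 7b b3

#0 dst[0x2b+3] := {0xb3,0x7b,0x92}
#1 dst[0x26+4] := {0x7d,0xf1,0xdf,0x9a}
#2 dst[0x25+5] := {0xa2,0x3a,0x58,0x45,0x3e}
#3 dst[0x11+3] := {0xf1,0xdf,0x9a}
#4 dst[0x23+8] := {0xbe,0xa4,0xc5,0xd4,0xe8,0xd2,0x63,0x64}
#5 dst[0x19+5] := {0xc5,0xd4,0xe8,0xd2,0x63}
#6 dst[0x07+2] := {0xe8,0xd2}
query mem[0x07]=0xe8, mem[0x2c]=0x7b, mem[0x2b]=0xb3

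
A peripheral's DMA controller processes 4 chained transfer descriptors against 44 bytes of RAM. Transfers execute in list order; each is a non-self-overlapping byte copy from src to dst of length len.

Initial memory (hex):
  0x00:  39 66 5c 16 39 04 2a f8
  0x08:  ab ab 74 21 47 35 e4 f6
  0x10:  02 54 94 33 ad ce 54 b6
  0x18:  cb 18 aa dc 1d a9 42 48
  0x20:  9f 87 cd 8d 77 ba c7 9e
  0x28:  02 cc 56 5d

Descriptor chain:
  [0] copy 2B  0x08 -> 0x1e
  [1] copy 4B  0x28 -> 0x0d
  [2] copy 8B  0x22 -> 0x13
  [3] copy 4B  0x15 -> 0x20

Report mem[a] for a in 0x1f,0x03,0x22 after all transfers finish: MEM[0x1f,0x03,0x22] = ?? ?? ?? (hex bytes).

D0: mem[0x1e..0x1f] <- [ab ab]
D1: mem[0x0d..0x10] <- [02 cc 56 5d]
D2: mem[0x13..0x1a] <- [cd 8d 77 ba c7 9e 02 cc]
D3: mem[0x20..0x23] <- [77 ba c7 9e]
query mem[0x1f]=0xab, mem[0x03]=0x16, mem[0x22]=0xc7

MEM[0x1f,0x03,0x22] = ab 16 c7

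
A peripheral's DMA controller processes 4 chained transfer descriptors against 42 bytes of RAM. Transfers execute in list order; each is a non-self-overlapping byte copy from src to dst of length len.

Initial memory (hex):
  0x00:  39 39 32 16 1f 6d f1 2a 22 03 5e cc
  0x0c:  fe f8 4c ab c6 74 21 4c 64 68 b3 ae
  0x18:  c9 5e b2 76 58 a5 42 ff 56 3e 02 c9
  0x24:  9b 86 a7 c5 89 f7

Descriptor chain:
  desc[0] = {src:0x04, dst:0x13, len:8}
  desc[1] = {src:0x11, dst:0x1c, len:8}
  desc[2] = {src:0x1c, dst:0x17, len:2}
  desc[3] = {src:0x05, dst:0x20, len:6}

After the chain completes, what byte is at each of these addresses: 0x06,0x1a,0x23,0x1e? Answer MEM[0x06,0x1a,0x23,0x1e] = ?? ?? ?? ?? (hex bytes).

MEM[0x06,0x1a,0x23,0x1e] = f1 cc 22 1f

  after D0: wrote 8B at 0x13 = 1f6df12a22035ecc
  after D1: wrote 8B at 0x1c = 74211f6df12a2203
  after D2: wrote 2B at 0x17 = 7421
  after D3: wrote 6B at 0x20 = 6df12a22035e
query mem[0x06]=0xf1, mem[0x1a]=0xcc, mem[0x23]=0x22, mem[0x1e]=0x1f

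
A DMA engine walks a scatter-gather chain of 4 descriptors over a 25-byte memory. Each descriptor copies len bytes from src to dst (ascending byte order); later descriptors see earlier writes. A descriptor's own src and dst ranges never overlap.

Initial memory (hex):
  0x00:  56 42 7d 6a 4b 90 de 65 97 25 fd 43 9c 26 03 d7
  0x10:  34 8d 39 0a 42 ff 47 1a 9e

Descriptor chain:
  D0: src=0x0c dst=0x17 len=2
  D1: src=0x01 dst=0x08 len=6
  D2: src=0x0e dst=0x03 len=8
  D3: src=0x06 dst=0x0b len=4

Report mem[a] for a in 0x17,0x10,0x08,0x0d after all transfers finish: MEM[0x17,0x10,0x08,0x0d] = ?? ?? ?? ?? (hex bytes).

MEM[0x17,0x10,0x08,0x0d] = 9c 34 0a 0a

  after D0: wrote 2B at 0x17 = 9c26
  after D1: wrote 6B at 0x08 = 427d6a4b90de
  after D2: wrote 8B at 0x03 = 03d7348d390a42ff
  after D3: wrote 4B at 0x0b = 8d390a42
query mem[0x17]=0x9c, mem[0x10]=0x34, mem[0x08]=0x0a, mem[0x0d]=0x0a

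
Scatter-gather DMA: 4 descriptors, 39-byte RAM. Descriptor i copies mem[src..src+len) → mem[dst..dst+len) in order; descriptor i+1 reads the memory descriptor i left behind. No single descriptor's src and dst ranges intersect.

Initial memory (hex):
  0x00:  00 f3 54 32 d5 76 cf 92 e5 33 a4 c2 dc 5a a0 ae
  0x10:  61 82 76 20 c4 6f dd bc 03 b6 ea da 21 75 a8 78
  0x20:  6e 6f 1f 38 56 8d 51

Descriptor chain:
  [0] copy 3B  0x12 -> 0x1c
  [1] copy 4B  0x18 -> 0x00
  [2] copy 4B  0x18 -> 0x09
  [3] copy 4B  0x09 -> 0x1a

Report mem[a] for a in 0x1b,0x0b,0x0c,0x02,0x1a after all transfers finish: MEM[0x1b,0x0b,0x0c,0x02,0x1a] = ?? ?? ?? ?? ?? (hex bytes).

D0: mem[0x1c..0x1e] <- [76 20 c4]
D1: mem[0x00..0x03] <- [03 b6 ea da]
D2: mem[0x09..0x0c] <- [03 b6 ea da]
D3: mem[0x1a..0x1d] <- [03 b6 ea da]
query mem[0x1b]=0xb6, mem[0x0b]=0xea, mem[0x0c]=0xda, mem[0x02]=0xea, mem[0x1a]=0x03

MEM[0x1b,0x0b,0x0c,0x02,0x1a] = b6 ea da ea 03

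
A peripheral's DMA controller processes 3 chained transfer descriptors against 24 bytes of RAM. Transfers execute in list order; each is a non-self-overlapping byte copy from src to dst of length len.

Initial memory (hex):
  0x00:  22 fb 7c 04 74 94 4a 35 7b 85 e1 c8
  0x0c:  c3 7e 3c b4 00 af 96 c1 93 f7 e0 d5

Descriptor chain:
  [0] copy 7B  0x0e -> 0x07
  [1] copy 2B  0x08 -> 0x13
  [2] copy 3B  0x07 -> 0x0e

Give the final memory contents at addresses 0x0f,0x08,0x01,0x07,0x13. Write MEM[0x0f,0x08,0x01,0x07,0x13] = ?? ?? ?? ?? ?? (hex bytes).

[0] 0x0e->0x07 len=7 : 3c b4 00 af 96 c1 93
[1] 0x08->0x13 len=2 : b4 00
[2] 0x07->0x0e len=3 : 3c b4 00
query mem[0x0f]=0xb4, mem[0x08]=0xb4, mem[0x01]=0xfb, mem[0x07]=0x3c, mem[0x13]=0xb4

MEM[0x0f,0x08,0x01,0x07,0x13] = b4 b4 fb 3c b4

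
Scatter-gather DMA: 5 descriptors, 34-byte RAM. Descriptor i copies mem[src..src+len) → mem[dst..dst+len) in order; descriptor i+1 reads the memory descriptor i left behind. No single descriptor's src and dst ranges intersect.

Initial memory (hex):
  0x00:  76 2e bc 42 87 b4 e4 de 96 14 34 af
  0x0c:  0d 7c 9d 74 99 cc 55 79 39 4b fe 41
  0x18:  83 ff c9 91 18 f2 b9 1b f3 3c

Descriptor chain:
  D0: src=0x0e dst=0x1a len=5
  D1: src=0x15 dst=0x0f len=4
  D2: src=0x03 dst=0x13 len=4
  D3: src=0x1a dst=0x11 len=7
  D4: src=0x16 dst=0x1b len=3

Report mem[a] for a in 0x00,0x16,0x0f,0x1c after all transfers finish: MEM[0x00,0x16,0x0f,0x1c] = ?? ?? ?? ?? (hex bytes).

  after D0: wrote 5B at 0x1a = 9d7499cc55
  after D1: wrote 4B at 0x0f = 4bfe4183
  after D2: wrote 4B at 0x13 = 4287b4e4
  after D3: wrote 7B at 0x11 = 9d7499cc551bf3
  after D4: wrote 3B at 0x1b = 1bf383
query mem[0x00]=0x76, mem[0x16]=0x1b, mem[0x0f]=0x4b, mem[0x1c]=0xf3

MEM[0x00,0x16,0x0f,0x1c] = 76 1b 4b f3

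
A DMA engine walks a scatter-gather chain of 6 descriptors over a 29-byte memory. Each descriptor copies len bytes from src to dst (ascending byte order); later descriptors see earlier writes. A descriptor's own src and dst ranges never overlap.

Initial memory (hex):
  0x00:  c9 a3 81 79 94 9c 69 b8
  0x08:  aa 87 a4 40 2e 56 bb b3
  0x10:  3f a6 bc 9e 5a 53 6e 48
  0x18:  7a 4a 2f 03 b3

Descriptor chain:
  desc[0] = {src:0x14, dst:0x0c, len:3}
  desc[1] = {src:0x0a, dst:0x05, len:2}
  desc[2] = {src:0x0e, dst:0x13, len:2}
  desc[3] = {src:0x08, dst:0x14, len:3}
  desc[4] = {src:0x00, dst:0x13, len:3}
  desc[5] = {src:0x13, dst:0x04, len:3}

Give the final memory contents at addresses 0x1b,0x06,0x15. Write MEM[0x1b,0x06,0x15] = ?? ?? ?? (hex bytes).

MEM[0x1b,0x06,0x15] = 03 81 81

[0] 0x14->0x0c len=3 : 5a 53 6e
[1] 0x0a->0x05 len=2 : a4 40
[2] 0x0e->0x13 len=2 : 6e b3
[3] 0x08->0x14 len=3 : aa 87 a4
[4] 0x00->0x13 len=3 : c9 a3 81
[5] 0x13->0x04 len=3 : c9 a3 81
query mem[0x1b]=0x03, mem[0x06]=0x81, mem[0x15]=0x81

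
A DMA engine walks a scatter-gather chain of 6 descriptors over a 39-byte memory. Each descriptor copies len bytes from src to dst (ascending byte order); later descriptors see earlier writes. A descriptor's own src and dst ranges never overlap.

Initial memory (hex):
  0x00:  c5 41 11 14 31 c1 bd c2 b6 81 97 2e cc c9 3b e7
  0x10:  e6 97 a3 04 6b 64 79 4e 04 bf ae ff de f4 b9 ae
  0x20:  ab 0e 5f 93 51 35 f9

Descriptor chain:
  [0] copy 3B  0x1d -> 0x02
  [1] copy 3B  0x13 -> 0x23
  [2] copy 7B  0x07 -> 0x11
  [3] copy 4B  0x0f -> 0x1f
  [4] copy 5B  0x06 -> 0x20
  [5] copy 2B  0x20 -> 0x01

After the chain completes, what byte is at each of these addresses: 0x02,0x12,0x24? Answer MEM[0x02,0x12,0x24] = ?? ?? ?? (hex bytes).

MEM[0x02,0x12,0x24] = c2 b6 97

#0 dst[0x02+3] := {0xf4,0xb9,0xae}
#1 dst[0x23+3] := {0x04,0x6b,0x64}
#2 dst[0x11+7] := {0xc2,0xb6,0x81,0x97,0x2e,0xcc,0xc9}
#3 dst[0x1f+4] := {0xe7,0xe6,0xc2,0xb6}
#4 dst[0x20+5] := {0xbd,0xc2,0xb6,0x81,0x97}
#5 dst[0x01+2] := {0xbd,0xc2}
query mem[0x02]=0xc2, mem[0x12]=0xb6, mem[0x24]=0x97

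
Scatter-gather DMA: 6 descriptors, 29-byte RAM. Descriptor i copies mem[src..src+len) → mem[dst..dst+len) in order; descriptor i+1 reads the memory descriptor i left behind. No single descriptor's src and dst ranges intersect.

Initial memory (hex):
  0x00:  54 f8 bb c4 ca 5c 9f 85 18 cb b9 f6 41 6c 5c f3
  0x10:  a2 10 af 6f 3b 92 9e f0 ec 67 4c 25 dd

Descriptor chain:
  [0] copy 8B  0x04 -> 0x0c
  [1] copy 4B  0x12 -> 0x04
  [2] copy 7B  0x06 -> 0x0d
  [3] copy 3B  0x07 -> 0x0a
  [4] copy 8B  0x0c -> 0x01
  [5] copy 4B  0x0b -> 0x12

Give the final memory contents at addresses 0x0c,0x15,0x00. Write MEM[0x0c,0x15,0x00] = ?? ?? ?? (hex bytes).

  after D0: wrote 8B at 0x0c = ca5c9f8518cbb9f6
  after D1: wrote 4B at 0x04 = b9f63b92
  after D2: wrote 7B at 0x0d = 3b9218cbb9f6ca
  after D3: wrote 3B at 0x0a = 9218cb
  after D4: wrote 8B at 0x01 = cb3b9218cbb9f6ca
  after D5: wrote 4B at 0x12 = 18cb3b92
query mem[0x0c]=0xcb, mem[0x15]=0x92, mem[0x00]=0x54

MEM[0x0c,0x15,0x00] = cb 92 54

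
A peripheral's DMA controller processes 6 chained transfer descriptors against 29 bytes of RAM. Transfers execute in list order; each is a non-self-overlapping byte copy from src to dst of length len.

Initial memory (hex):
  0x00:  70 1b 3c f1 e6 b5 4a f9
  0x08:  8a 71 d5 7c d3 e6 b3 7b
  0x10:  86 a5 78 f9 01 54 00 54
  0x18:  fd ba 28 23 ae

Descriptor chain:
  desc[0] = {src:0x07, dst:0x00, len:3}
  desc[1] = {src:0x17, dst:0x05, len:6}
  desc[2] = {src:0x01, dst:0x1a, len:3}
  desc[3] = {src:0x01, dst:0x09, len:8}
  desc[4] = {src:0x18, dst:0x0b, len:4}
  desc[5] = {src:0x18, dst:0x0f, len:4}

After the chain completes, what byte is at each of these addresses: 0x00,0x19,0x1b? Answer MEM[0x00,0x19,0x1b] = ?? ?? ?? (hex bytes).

MEM[0x00,0x19,0x1b] = f9 ba 71

#0 dst[0x00+3] := {0xf9,0x8a,0x71}
#1 dst[0x05+6] := {0x54,0xfd,0xba,0x28,0x23,0xae}
#2 dst[0x1a+3] := {0x8a,0x71,0xf1}
#3 dst[0x09+8] := {0x8a,0x71,0xf1,0xe6,0x54,0xfd,0xba,0x28}
#4 dst[0x0b+4] := {0xfd,0xba,0x8a,0x71}
#5 dst[0x0f+4] := {0xfd,0xba,0x8a,0x71}
query mem[0x00]=0xf9, mem[0x19]=0xba, mem[0x1b]=0x71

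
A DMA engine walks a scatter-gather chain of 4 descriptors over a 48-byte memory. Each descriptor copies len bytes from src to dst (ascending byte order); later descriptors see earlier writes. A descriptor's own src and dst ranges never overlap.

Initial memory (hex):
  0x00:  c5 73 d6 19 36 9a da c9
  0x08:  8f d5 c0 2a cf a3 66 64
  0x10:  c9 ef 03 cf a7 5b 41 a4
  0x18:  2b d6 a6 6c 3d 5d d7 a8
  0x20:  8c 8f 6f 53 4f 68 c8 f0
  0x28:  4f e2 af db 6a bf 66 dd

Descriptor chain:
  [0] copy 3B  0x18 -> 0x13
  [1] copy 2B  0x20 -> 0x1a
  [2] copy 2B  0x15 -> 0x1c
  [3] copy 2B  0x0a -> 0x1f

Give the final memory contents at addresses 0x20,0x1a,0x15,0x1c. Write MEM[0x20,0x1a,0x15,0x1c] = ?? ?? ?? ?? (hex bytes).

MEM[0x20,0x1a,0x15,0x1c] = 2a 8c a6 a6

#0 dst[0x13+3] := {0x2b,0xd6,0xa6}
#1 dst[0x1a+2] := {0x8c,0x8f}
#2 dst[0x1c+2] := {0xa6,0x41}
#3 dst[0x1f+2] := {0xc0,0x2a}
query mem[0x20]=0x2a, mem[0x1a]=0x8c, mem[0x15]=0xa6, mem[0x1c]=0xa6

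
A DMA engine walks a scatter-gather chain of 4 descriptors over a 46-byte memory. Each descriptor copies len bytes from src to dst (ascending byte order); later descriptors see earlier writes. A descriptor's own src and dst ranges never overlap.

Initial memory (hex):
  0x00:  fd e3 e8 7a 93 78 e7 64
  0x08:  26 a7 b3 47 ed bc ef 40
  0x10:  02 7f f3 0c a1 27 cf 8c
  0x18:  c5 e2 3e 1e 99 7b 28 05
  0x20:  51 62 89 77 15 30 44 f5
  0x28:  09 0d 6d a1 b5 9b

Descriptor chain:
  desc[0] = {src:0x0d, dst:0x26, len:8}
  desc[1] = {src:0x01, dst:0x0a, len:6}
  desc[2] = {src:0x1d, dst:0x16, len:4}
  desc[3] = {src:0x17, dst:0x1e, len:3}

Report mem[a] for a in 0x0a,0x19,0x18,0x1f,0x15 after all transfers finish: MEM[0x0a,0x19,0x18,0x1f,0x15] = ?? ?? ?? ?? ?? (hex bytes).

MEM[0x0a,0x19,0x18,0x1f,0x15] = e3 51 05 05 27

[0] 0x0d->0x26 len=8 : bc ef 40 02 7f f3 0c a1
[1] 0x01->0x0a len=6 : e3 e8 7a 93 78 e7
[2] 0x1d->0x16 len=4 : 7b 28 05 51
[3] 0x17->0x1e len=3 : 28 05 51
query mem[0x0a]=0xe3, mem[0x19]=0x51, mem[0x18]=0x05, mem[0x1f]=0x05, mem[0x15]=0x27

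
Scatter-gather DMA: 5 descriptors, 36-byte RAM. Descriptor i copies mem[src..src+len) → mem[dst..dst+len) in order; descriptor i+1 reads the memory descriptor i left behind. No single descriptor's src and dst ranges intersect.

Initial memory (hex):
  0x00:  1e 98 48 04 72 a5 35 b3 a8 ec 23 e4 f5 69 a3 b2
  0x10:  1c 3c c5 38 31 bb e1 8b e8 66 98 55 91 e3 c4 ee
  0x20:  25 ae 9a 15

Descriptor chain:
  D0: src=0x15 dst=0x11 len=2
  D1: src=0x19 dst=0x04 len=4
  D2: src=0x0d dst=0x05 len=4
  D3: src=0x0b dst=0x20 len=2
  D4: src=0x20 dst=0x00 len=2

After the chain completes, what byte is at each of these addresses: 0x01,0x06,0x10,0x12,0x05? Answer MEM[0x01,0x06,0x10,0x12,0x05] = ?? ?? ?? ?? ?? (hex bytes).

MEM[0x01,0x06,0x10,0x12,0x05] = f5 a3 1c e1 69

[0] 0x15->0x11 len=2 : bb e1
[1] 0x19->0x04 len=4 : 66 98 55 91
[2] 0x0d->0x05 len=4 : 69 a3 b2 1c
[3] 0x0b->0x20 len=2 : e4 f5
[4] 0x20->0x00 len=2 : e4 f5
query mem[0x01]=0xf5, mem[0x06]=0xa3, mem[0x10]=0x1c, mem[0x12]=0xe1, mem[0x05]=0x69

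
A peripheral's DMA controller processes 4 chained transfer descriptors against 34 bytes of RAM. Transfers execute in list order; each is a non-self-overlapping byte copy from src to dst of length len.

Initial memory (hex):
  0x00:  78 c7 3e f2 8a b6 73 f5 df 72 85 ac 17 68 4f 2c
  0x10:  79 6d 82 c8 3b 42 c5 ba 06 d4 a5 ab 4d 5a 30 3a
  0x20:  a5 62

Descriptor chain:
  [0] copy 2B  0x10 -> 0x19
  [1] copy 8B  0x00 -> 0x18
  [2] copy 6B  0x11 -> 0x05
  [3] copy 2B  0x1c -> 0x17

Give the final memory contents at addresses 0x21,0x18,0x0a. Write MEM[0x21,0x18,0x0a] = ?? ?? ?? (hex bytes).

MEM[0x21,0x18,0x0a] = 62 b6 c5

  after D0: wrote 2B at 0x19 = 796d
  after D1: wrote 8B at 0x18 = 78c73ef28ab673f5
  after D2: wrote 6B at 0x05 = 6d82c83b42c5
  after D3: wrote 2B at 0x17 = 8ab6
query mem[0x21]=0x62, mem[0x18]=0xb6, mem[0x0a]=0xc5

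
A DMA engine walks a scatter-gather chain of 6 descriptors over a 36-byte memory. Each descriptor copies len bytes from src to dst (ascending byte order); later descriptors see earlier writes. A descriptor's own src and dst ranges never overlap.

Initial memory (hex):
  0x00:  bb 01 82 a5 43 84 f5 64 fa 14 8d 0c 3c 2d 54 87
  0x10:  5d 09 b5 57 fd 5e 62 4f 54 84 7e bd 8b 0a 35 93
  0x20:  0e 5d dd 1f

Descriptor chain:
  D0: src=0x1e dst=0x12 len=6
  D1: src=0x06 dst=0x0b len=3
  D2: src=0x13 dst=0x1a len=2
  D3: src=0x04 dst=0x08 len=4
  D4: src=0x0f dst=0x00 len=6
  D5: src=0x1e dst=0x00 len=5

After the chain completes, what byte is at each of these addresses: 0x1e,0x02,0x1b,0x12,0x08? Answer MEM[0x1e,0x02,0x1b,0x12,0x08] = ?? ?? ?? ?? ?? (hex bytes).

MEM[0x1e,0x02,0x1b,0x12,0x08] = 35 0e 0e 35 43

D0: mem[0x12..0x17] <- [35 93 0e 5d dd 1f]
D1: mem[0x0b..0x0d] <- [f5 64 fa]
D2: mem[0x1a..0x1b] <- [93 0e]
D3: mem[0x08..0x0b] <- [43 84 f5 64]
D4: mem[0x00..0x05] <- [87 5d 09 35 93 0e]
D5: mem[0x00..0x04] <- [35 93 0e 5d dd]
query mem[0x1e]=0x35, mem[0x02]=0x0e, mem[0x1b]=0x0e, mem[0x12]=0x35, mem[0x08]=0x43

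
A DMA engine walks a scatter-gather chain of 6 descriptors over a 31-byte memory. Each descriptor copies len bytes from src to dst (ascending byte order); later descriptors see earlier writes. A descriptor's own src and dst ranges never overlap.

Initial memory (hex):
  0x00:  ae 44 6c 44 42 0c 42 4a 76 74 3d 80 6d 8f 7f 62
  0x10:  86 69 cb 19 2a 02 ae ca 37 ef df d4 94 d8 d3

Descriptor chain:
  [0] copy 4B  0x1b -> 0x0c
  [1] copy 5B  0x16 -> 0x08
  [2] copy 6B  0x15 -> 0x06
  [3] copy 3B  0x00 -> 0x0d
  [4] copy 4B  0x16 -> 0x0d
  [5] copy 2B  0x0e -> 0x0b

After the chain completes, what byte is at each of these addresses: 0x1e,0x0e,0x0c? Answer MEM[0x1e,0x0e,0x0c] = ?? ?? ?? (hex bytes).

MEM[0x1e,0x0e,0x0c] = d3 ca 37

  after D0: wrote 4B at 0x0c = d494d8d3
  after D1: wrote 5B at 0x08 = aeca37efdf
  after D2: wrote 6B at 0x06 = 02aeca37efdf
  after D3: wrote 3B at 0x0d = ae446c
  after D4: wrote 4B at 0x0d = aeca37ef
  after D5: wrote 2B at 0x0b = ca37
query mem[0x1e]=0xd3, mem[0x0e]=0xca, mem[0x0c]=0x37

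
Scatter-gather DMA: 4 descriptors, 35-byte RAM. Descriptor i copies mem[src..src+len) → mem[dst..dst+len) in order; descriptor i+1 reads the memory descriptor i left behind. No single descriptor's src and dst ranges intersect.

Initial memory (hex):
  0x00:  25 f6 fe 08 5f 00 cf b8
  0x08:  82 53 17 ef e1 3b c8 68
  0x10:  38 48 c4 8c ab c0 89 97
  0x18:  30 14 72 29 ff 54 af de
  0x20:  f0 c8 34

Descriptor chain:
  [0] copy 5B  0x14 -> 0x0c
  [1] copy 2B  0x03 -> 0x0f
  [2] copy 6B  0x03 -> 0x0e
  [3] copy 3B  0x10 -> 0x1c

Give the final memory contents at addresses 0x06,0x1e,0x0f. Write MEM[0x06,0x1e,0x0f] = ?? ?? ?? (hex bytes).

MEM[0x06,0x1e,0x0f] = cf b8 5f

  after D0: wrote 5B at 0x0c = abc0899730
  after D1: wrote 2B at 0x0f = 085f
  after D2: wrote 6B at 0x0e = 085f00cfb882
  after D3: wrote 3B at 0x1c = 00cfb8
query mem[0x06]=0xcf, mem[0x1e]=0xb8, mem[0x0f]=0x5f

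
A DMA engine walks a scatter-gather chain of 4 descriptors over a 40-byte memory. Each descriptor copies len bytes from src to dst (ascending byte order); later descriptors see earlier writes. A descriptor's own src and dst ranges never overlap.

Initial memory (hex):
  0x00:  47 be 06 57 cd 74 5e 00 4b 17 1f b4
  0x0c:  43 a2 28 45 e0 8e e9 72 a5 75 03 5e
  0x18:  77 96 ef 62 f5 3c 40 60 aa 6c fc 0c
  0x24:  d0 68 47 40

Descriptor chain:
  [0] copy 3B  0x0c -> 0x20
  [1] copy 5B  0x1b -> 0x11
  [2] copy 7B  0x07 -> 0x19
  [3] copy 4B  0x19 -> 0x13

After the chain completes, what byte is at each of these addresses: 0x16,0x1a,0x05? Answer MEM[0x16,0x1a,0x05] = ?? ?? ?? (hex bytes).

MEM[0x16,0x1a,0x05] = 1f 4b 74

[0] 0x0c->0x20 len=3 : 43 a2 28
[1] 0x1b->0x11 len=5 : 62 f5 3c 40 60
[2] 0x07->0x19 len=7 : 00 4b 17 1f b4 43 a2
[3] 0x19->0x13 len=4 : 00 4b 17 1f
query mem[0x16]=0x1f, mem[0x1a]=0x4b, mem[0x05]=0x74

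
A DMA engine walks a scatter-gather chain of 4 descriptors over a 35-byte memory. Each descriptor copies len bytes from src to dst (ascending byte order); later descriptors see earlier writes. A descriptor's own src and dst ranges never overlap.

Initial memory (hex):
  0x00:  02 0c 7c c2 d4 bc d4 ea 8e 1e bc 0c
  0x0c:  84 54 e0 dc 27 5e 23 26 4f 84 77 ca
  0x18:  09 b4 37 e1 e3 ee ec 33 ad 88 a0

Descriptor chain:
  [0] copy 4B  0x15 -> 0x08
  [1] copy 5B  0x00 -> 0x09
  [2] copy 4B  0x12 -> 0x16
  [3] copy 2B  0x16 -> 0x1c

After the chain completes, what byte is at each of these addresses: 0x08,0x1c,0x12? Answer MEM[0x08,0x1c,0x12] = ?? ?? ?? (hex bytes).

MEM[0x08,0x1c,0x12] = 84 23 23

  after D0: wrote 4B at 0x08 = 8477ca09
  after D1: wrote 5B at 0x09 = 020c7cc2d4
  after D2: wrote 4B at 0x16 = 23264f84
  after D3: wrote 2B at 0x1c = 2326
query mem[0x08]=0x84, mem[0x1c]=0x23, mem[0x12]=0x23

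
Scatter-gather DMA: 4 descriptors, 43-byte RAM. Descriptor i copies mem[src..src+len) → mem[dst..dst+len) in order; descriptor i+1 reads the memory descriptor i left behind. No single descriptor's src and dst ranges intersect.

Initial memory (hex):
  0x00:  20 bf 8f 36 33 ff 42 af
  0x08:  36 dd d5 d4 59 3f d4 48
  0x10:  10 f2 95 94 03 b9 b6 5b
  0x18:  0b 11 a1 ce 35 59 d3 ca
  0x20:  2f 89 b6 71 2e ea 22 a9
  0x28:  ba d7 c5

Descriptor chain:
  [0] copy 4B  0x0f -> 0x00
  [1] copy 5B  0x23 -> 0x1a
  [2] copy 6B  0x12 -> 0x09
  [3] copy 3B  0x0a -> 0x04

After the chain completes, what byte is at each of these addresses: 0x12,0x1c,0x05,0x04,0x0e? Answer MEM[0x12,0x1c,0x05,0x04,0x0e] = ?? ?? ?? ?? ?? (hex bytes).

#0 dst[0x00+4] := {0x48,0x10,0xf2,0x95}
#1 dst[0x1a+5] := {0x71,0x2e,0xea,0x22,0xa9}
#2 dst[0x09+6] := {0x95,0x94,0x03,0xb9,0xb6,0x5b}
#3 dst[0x04+3] := {0x94,0x03,0xb9}
query mem[0x12]=0x95, mem[0x1c]=0xea, mem[0x05]=0x03, mem[0x04]=0x94, mem[0x0e]=0x5b

MEM[0x12,0x1c,0x05,0x04,0x0e] = 95 ea 03 94 5b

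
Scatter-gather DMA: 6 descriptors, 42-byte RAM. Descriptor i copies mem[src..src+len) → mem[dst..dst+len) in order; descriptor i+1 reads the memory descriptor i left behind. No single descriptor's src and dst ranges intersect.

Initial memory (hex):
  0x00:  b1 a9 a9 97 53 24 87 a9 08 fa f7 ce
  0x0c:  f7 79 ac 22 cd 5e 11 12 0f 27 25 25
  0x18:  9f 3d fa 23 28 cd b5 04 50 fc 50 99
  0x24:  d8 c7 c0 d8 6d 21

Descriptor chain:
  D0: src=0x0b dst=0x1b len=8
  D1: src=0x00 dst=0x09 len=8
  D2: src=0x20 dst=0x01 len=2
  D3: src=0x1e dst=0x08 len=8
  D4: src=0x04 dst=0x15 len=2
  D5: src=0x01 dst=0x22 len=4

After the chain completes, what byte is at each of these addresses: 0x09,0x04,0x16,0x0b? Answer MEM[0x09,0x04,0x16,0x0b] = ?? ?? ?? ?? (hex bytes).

  after D0: wrote 8B at 0x1b = cef779ac22cd5e11
  after D1: wrote 8B at 0x09 = b1a9a997532487a9
  after D2: wrote 2B at 0x01 = cd5e
  after D3: wrote 8B at 0x08 = ac22cd5e1199d8c7
  after D4: wrote 2B at 0x15 = 5324
  after D5: wrote 4B at 0x22 = cd5e9753
query mem[0x09]=0x22, mem[0x04]=0x53, mem[0x16]=0x24, mem[0x0b]=0x5e

MEM[0x09,0x04,0x16,0x0b] = 22 53 24 5e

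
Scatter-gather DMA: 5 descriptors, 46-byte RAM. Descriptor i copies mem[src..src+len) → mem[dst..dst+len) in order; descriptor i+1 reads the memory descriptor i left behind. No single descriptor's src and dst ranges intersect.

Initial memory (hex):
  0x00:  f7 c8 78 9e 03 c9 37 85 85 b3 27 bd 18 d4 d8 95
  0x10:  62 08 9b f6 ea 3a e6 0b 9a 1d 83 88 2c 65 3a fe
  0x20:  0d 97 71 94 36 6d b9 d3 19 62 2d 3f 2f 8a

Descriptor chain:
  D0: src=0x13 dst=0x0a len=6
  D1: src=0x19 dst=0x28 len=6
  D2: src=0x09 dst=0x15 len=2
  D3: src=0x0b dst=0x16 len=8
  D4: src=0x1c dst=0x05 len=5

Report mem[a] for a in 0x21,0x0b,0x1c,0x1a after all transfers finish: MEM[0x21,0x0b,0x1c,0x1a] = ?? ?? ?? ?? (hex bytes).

[0] 0x13->0x0a len=6 : f6 ea 3a e6 0b 9a
[1] 0x19->0x28 len=6 : 1d 83 88 2c 65 3a
[2] 0x09->0x15 len=2 : b3 f6
[3] 0x0b->0x16 len=8 : ea 3a e6 0b 9a 62 08 9b
[4] 0x1c->0x05 len=5 : 08 9b 3a fe 0d
query mem[0x21]=0x97, mem[0x0b]=0xea, mem[0x1c]=0x08, mem[0x1a]=0x9a

MEM[0x21,0x0b,0x1c,0x1a] = 97 ea 08 9a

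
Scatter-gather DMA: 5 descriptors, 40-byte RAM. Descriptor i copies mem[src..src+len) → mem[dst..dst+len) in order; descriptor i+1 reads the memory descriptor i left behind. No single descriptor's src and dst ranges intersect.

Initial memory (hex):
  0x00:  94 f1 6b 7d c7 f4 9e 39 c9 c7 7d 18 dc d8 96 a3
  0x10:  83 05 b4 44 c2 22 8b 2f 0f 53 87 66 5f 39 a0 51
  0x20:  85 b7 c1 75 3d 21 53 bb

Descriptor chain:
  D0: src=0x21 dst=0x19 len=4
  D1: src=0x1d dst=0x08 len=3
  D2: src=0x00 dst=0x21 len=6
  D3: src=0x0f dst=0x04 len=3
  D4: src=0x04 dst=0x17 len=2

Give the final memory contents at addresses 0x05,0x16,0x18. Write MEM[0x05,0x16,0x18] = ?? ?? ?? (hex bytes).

#0 dst[0x19+4] := {0xb7,0xc1,0x75,0x3d}
#1 dst[0x08+3] := {0x39,0xa0,0x51}
#2 dst[0x21+6] := {0x94,0xf1,0x6b,0x7d,0xc7,0xf4}
#3 dst[0x04+3] := {0xa3,0x83,0x05}
#4 dst[0x17+2] := {0xa3,0x83}
query mem[0x05]=0x83, mem[0x16]=0x8b, mem[0x18]=0x83

MEM[0x05,0x16,0x18] = 83 8b 83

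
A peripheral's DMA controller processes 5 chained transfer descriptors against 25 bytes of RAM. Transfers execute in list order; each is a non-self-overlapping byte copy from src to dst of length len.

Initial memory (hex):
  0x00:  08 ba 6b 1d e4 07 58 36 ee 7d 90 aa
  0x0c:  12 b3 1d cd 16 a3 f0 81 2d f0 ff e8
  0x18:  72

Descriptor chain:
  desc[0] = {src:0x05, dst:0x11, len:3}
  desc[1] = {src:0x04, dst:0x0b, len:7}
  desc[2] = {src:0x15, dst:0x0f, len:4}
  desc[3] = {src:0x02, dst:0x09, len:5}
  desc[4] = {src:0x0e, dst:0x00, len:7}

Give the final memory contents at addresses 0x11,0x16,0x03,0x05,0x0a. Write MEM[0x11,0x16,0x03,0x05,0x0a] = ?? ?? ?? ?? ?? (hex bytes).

MEM[0x11,0x16,0x03,0x05,0x0a] = e8 ff e8 36 1d

[0] 0x05->0x11 len=3 : 07 58 36
[1] 0x04->0x0b len=7 : e4 07 58 36 ee 7d 90
[2] 0x15->0x0f len=4 : f0 ff e8 72
[3] 0x02->0x09 len=5 : 6b 1d e4 07 58
[4] 0x0e->0x00 len=7 : 36 f0 ff e8 72 36 2d
query mem[0x11]=0xe8, mem[0x16]=0xff, mem[0x03]=0xe8, mem[0x05]=0x36, mem[0x0a]=0x1d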